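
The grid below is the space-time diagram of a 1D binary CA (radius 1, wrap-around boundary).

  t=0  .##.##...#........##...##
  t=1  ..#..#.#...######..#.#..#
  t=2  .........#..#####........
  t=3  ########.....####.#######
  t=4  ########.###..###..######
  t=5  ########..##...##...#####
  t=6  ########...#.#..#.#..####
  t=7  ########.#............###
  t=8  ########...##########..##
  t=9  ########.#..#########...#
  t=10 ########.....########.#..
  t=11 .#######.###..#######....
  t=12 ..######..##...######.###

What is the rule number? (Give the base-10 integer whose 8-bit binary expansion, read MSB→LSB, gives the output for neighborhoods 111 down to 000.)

193

  nb ###: next=#  (t=1,i=12, bit7=1)
  nb ##.: next=#  (t=0,i=2, bit6=1)
  nb #.#: next=.  (t=0,i=0, bit5=0)
  nb #..: next=.  (t=0,i=6, bit4=0)
  nb .##: next=.  (t=0,i=1, bit3=0)
  nb .#.: next=.  (t=0,i=9, bit2=0)
  nb ..#: next=.  (t=0,i=8, bit1=0)
  nb ...: next=#  (t=0,i=7, bit0=1)
  bits 11000001 = 193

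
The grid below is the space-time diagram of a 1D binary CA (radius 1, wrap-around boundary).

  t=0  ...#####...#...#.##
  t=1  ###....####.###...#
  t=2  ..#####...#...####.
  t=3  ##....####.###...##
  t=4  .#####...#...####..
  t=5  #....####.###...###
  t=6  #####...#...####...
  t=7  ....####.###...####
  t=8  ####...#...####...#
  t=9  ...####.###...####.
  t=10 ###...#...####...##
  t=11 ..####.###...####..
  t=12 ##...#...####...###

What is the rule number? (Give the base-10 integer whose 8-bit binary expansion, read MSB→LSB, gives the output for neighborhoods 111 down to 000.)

  ###|.  b7=0 t=0,i=4
  ##.|#  b6=1 t=0,i=7
  #.#|.  b5=0 t=0,i=16
  #..|#  b4=1 t=0,i=0
  .##|.  b3=0 t=0,i=3
  .#.|.  b2=0 t=0,i=11
  ..#|#  b1=1 t=0,i=2
  ...|#  b0=1 t=0,i=1
  bits 01010011 = 83

83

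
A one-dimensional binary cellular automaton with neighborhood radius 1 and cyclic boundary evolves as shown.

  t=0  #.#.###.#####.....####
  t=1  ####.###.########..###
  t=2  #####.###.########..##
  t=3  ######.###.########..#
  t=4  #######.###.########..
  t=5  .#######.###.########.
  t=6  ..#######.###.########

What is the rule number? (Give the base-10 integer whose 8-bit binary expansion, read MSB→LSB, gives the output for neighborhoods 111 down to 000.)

245

  [7] ### => #  t=0,i=5
  [6] ##. => #  t=0,i=0
  [5] #.# => #  t=0,i=1
  [4] #.. => #  t=0,i=13
  [3] .## => .  t=0,i=4
  [2] .#. => #  t=0,i=2
  [1] ..# => .  t=0,i=17
  [0] ... => #  t=0,i=14
  bits 11110101 = 245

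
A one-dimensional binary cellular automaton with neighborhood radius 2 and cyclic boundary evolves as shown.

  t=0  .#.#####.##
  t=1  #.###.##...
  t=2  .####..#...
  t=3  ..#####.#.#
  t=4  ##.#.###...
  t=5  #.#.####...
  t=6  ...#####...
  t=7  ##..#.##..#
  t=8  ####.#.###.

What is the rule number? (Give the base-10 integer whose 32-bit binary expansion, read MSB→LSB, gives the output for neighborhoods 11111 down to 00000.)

  [31] ##### => .  t=0,i=5
  [30] ####. => #  t=0,i=6
  [29] ###.# => #  t=0,i=7
  [28] ###.. => #  t=2,i=4
  [27] ##.## => .  t=0,i=8
  [26] ##.#. => #  t=0,i=0
  [25] ##..# => #  t=2,i=5
  [24] ##... => .  t=1,i=8
  [23] #.### => #  t=0,i=3
  [22] #.##. => .  t=0,i=9
  [21] #.#.# => .  t=0,i=1
  [20] #.#.. => .  t=3,i=10
  [19] #..## => #  t=3,i=1
  [18] #..#. => #  t=2,i=6
  [17] #...# => .  t=1,i=9
  [16] #.... => .  t=2,i=9
  [15] .#### => #  t=0,i=4
  [14] .###. => #  t=1,i=3
  [13] .##.# => .  t=0,i=10
  [12] .##.. => #  t=1,i=7
  [11] .#.## => #  t=0,i=2
  [10] .#.#. => .  t=3,i=9
  [9] .#..# => #  t=3,i=0
  [8] .#... => #  t=2,i=8
  [7] ..### => .  t=2,i=1
  [6] ..##. => #  t=4,i=0
  [5] ..#.# => .  t=1,i=0
  [4] ..#.. => .  t=2,i=7
  [3] ...## => .  t=2,i=0
  [2] ...#. => .  t=1,i=10
  [1] ....# => #  t=2,i=10
  [0] ..... => #  t=6,i=0
  bits 01110110100011001101101101000011 = 1988942659

1988942659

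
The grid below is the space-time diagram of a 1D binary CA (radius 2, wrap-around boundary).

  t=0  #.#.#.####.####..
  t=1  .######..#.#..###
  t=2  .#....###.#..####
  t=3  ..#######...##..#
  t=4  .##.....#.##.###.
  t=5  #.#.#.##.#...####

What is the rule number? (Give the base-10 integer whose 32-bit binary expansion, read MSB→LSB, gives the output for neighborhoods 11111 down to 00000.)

850353550

  #####|.  b31=0 t=1,i=3
  ####.|.  b30=0 t=0,i=8
  ###.#|#  b29=1 t=0,i=9
  ###..|#  b28=1 t=0,i=14
  ##.##|.  b27=0 t=0,i=10
  ##.#.|.  b26=0 t=2,i=0
  ##..#|#  b25=1 t=0,i=15
  ##...|.  b24=0 t=3,i=9
  #.###|#  b23=1 t=0,i=6
  #.##.|.  b22=0 t=4,i=10
  #.#.#|#  b21=1 t=0,i=2
  #.#..|.  b20=0 t=1,i=11
  #..##|#  b19=1 t=1,i=13
  #..#.|#  b18=1 t=0,i=16
  #...#|#  b17=1 t=3,i=10
  #....|#  b16=1 t=2,i=3
  .####|.  b15=0 t=0,i=7
  .###.|#  b14=1 t=1,i=15
  .##.#|.  b13=0 t=4,i=11
  .##..|#  b12=1 t=3,i=13
  .#.##|#  b11=1 t=0,i=5
  .#.#.|#  b10=1 t=0,i=1
  .#..#|.  b9=0 t=1,i=12
  .#...|#  b8=1 t=2,i=2
  ..###|#  b7=1 t=1,i=14
  ..##.|.  b6=0 t=3,i=12
  ..#.#|.  b5=0 t=0,i=0
  ..#..|.  b4=0 t=3,i=16
  ...##|#  b3=1 t=2,i=5
  ...#.|#  b2=1 t=4,i=7
  ....#|#  b1=1 t=2,i=4
  .....|.  b0=0 t=4,i=5
  bits 00110010101011110101110110001110 = 850353550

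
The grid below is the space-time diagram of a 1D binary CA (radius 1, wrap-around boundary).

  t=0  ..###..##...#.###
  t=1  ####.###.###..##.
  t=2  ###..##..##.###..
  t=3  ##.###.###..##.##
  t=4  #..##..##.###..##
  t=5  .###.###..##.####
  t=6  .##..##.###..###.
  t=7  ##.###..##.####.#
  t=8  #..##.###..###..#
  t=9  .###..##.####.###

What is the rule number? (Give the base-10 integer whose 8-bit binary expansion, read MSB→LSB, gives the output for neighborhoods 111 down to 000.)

  [7] ### => #  t=0,i=3
  [6] ##. => .  t=0,i=4
  [5] #.# => .  t=0,i=13
  [4] #.. => #  t=0,i=0
  [3] .## => #  t=0,i=2
  [2] .#. => .  t=0,i=12
  [1] ..# => #  t=0,i=1
  [0] ... => #  t=0,i=10
  bits 10011011 = 155

155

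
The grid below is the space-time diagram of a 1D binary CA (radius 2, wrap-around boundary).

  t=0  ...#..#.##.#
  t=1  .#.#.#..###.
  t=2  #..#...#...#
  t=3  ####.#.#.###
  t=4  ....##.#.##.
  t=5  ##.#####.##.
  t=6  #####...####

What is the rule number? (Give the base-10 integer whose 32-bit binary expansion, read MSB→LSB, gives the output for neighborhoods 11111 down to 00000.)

250589273

  [31] ##### => .  t=3,i=0
  [30] ####. => .  t=3,i=2
  [29] ###.# => .  t=3,i=3
  [28] ###.. => .  t=1,i=10
  [27] ##.## => #  t=5,i=2
  [26] ##.#. => #  t=0,i=10
  [25] ##..# => #  t=1,i=11
  [24] ##... => .  t=4,i=11
  [23] #.### => #  t=3,i=9
  [22] #.##. => #  t=0,i=8
  [21] #.#.# => #  t=1,i=3
  [20] #.#.. => .  t=0,i=11
  [19] #..## => #  t=1,i=7
  [18] #..#. => #  t=0,i=5
  [17] #...# => #  t=0,i=1
  [16] #.... => #  t=4,i=0
  [15] .#### => #  t=3,i=10
  [14] .###. => .  t=1,i=9
  [13] .##.# => #  t=0,i=9
  [12] .##.. => #  t=2,i=0
  [11] .#.## => .  t=0,i=7
  [10] .#.#. => .  t=1,i=2
  [9] .#..# => .  t=0,i=4
  [8] .#... => .  t=0,i=0
  [7] ..### => .  t=1,i=8
  [6] ..##. => #  t=2,i=11
  [5] ..#.# => .  t=0,i=6
  [4] ..#.. => #  t=0,i=3
  [3] ...## => #  t=2,i=10
  [2] ...#. => .  t=0,i=2
  [1] ....# => .  t=4,i=2
  [0] ..... => #  t=4,i=1
  bits 00001110111011111011000001011001 = 250589273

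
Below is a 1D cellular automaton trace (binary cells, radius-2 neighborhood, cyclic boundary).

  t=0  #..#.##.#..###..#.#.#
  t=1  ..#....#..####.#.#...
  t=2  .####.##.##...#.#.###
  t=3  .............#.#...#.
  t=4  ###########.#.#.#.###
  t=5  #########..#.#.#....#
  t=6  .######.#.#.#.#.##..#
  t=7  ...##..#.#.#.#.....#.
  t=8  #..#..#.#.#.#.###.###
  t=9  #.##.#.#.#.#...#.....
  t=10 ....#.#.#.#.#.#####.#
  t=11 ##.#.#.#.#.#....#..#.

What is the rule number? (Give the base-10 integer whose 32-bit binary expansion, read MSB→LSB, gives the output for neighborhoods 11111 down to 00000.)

2483897813

  [31] ##### => #  t=4,i=0
  [30] ####. => .  t=1,i=12
  [29] ###.# => .  t=1,i=13
  [28] ###.. => #  t=0,i=13
  [27] ##.## => .  t=2,i=0
  [26] ##.#. => #  t=0,i=7
  [25] ##..# => .  t=0,i=1
  [24] ##... => .  t=2,i=11
  [23] #.### => .  t=2,i=1
  [22] #.##. => .  t=0,i=5
  [21] #.#.# => .  t=0,i=18
  [20] #.#.. => .  t=0,i=8
  [19] #..## => #  t=0,i=10
  [18] #..#. => #  t=0,i=2
  [17] #...# => .  t=2,i=12
  [16] #.... => #  t=1,i=4
  [15] .#### => .  t=1,i=11
  [14] .###. => #  t=0,i=12
  [13] .##.# => .  t=0,i=6
  [12] .##.. => .  t=0,i=0
  [11] .#.## => .  t=0,i=4
  [10] .#.#. => #  t=0,i=17
  [9] .#..# => .  t=0,i=9
  [8] .#... => #  t=1,i=3
  [7] ..### => #  t=0,i=11
  [6] ..##. => #  t=7,i=3
  [5] ..#.# => .  t=0,i=3
  [4] ..#.. => #  t=1,i=2
  [3] ...## => .  t=5,i=19
  [2] ...#. => #  t=1,i=1
  [1] ....# => .  t=1,i=0
  [0] ..... => #  t=1,i=20
  bits 10010100000011010100010111010101 = 2483897813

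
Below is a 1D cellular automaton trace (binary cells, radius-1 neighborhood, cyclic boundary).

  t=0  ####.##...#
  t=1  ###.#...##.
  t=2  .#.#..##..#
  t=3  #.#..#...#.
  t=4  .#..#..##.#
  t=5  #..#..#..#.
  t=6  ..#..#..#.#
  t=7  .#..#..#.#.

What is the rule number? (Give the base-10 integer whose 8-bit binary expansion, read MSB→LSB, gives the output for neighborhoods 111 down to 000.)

163

  nb ###: next=#  (t=0,i=0, bit7=1)
  nb ##.: next=.  (t=0,i=3, bit6=0)
  nb #.#: next=#  (t=0,i=4, bit5=1)
  nb #..: next=.  (t=0,i=7, bit4=0)
  nb .##: next=.  (t=0,i=5, bit3=0)
  nb .#.: next=.  (t=1,i=4, bit2=0)
  nb ..#: next=#  (t=0,i=9, bit1=1)
  nb ...: next=#  (t=0,i=8, bit0=1)
  bits 10100011 = 163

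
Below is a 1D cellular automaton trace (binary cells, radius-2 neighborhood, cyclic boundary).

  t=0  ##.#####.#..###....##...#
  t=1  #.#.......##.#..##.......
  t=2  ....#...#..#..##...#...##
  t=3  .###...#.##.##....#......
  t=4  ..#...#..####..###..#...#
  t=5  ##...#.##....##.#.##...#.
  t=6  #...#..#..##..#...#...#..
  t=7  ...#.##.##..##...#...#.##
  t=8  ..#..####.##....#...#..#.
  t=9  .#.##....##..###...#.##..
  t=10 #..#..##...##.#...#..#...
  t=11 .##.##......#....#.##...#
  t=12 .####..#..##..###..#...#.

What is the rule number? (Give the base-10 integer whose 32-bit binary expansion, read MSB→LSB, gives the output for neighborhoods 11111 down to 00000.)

  nb #####: next=.  (t=0,i=5, bit31=0)
  nb ####.: next=.  (t=0,i=6, bit30=0)
  nb ###.#: next=.  (t=0,i=1, bit29=0)
  nb ###..: next=.  (t=0,i=14, bit28=0)
  nb ##.##: next=#  (t=0,i=2, bit27=1)
  nb ##.#.: next=.  (t=0,i=8, bit26=0)
  nb ##..#: next=#  (t=4,i=13, bit25=1)
  nb ##...: next=.  (t=0,i=15, bit24=0)
  nb #.###: next=.  (t=0,i=3, bit23=0)
  nb #.##.: next=#  (t=3,i=9, bit22=1)
  nb #.#.#: next=.  (t=5,i=16, bit21=0)
  nb #.#..: next=.  (t=0,i=9, bit20=0)
  nb #..##: next=#  (t=0,i=11, bit19=1)
  nb #..#.: next=#  (t=2,i=10, bit18=1)
  nb #...#: next=.  (t=0,i=22, bit17=0)
  nb #....: next=#  (t=0,i=16, bit16=1)
  nb .####: next=.  (t=0,i=4, bit15=0)
  nb .###.: next=#  (t=0,i=0, bit14=1)
  nb .##.#: next=#  (t=1,i=11, bit13=1)
  nb .##..: next=.  (t=0,i=20, bit12=0)
  nb .#.##: next=.  (t=3,i=8, bit11=0)
  nb .#.#.: next=.  (t=1,i=1, bit10=0)
  nb .#..#: next=#  (t=0,i=10, bit9=1)
  nb .#...: next=.  (t=1,i=3, bit8=0)
  nb ..###: next=.  (t=0,i=12, bit7=0)
  nb ..##.: next=.  (t=0,i=19, bit6=0)
  nb ..#.#: next=.  (t=1,i=0, bit5=0)
  nb ..#..: next=.  (t=2,i=4, bit4=0)
  nb ...##: next=.  (t=0,i=18, bit3=0)
  nb ...#.: next=#  (t=1,i=24, bit2=1)
  nb ....#: next=#  (t=0,i=17, bit1=1)
  nb .....: next=.  (t=1,i=5, bit0=0)
  bits 00001010010011010110001000000110 = 172843526

172843526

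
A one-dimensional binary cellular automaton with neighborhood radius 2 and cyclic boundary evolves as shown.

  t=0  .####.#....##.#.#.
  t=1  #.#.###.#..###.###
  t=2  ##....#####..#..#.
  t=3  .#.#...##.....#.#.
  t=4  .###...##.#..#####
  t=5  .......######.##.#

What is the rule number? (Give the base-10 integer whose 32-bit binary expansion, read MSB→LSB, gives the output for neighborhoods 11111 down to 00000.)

2753148516

  ##### -> #   bit 31 = 1  t=2,i=8
  ####. -> .   bit 30 = 0  t=0,i=3
  ###.# -> #   bit 29 = 1  t=0,i=4
  ###.. -> .   bit 28 = 0  t=2,i=10
  ##.## -> .   bit 27 = 0  t=1,i=14
  ##.#. -> #   bit 26 = 1  t=0,i=5
  ##..# -> .   bit 25 = 0  t=2,i=11
  ##... -> .   bit 24 = 0  t=2,i=2
  #.### -> .   bit 23 = 0  t=1,i=4
  #.##. -> .   bit 22 = 0  t=2,i=0
  #.#.# -> .   bit 21 = 0  t=0,i=14
  #.#.. -> #   bit 20 = 1  t=0,i=6
  #..## -> #   bit 19 = 1  t=0,i=0
  #..#. -> .   bit 18 = 0  t=2,i=12
  #...# -> .   bit 17 = 0  t=3,i=5
  #.... -> #   bit 16 = 1  t=0,i=8
  .#### -> #   bit 15 = 1  t=0,i=2
  .###. -> .   bit 14 = 0  t=1,i=5
  .##.# -> #   bit 13 = 1  t=0,i=12
  .##.. -> #   bit 12 = 1  t=2,i=1
  .#.## -> .   bit 11 = 0  t=1,i=3
  .#.#. -> #   bit 10 = 1  t=0,i=15
  .#..# -> #   bit 9 = 1  t=0,i=17
  .#... -> .   bit 8 = 0  t=0,i=7
  ..### -> .   bit 7 = 0  t=0,i=1
  ..##. -> #   bit 6 = 1  t=0,i=11
  ..#.# -> #   bit 5 = 1  t=2,i=16
  ..#.. -> .   bit 4 = 0  t=2,i=13
  ...## -> .   bit 3 = 0  t=0,i=10
  ...#. -> #   bit 2 = 1  t=3,i=13
  ....# -> .   bit 1 = 0  t=0,i=9
  ..... -> .   bit 0 = 0  t=3,i=11
  bits 10100100000110011011011001100100 = 2753148516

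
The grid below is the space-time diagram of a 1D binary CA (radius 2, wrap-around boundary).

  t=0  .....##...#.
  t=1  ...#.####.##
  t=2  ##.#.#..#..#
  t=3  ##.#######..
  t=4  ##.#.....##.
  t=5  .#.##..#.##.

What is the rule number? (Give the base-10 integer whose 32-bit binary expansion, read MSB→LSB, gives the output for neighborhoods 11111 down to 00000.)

867596146

  nb #####: next=.  (t=3,i=5, bit31=0)
  nb ####.: next=.  (t=1,i=7, bit30=0)
  nb ###.#: next=#  (t=1,i=8, bit29=1)
  nb ###..: next=#  (t=3,i=9, bit28=1)
  nb ##.##: next=.  (t=1,i=9, bit27=0)
  nb ##.#.: next=.  (t=2,i=2, bit26=0)
  nb ##..#: next=#  (t=3,i=10, bit25=1)
  nb ##...: next=#  (t=0,i=7, bit24=1)
  nb #.###: next=#  (t=1,i=5, bit23=1)
  nb #.##.: next=.  (t=1,i=10, bit22=0)
  nb #.#.#: next=#  (t=2,i=3, bit21=1)
  nb #.#..: next=#  (t=2,i=5, bit20=1)
  nb #..##: next=.  (t=2,i=10, bit19=0)
  nb #..#.: next=#  (t=2,i=7, bit18=1)
  nb #...#: next=#  (t=0,i=8, bit17=1)
  nb #....: next=.  (t=0,i=0, bit16=0)
  nb .####: next=.  (t=1,i=6, bit15=0)
  nb .###.: next=#  (t=2,i=0, bit14=1)
  nb .##.#: next=#  (t=3,i=1, bit13=1)
  nb .##..: next=#  (t=0,i=6, bit12=1)
  nb .#.##: next=.  (t=1,i=4, bit11=0)
  nb .#.#.: next=#  (t=2,i=4, bit10=1)
  nb .#..#: next=#  (t=2,i=6, bit9=1)
  nb .#...: next=#  (t=0,i=11, bit8=1)
  nb ..###: next=.  (t=2,i=11, bit7=0)
  nb ..##.: next=#  (t=0,i=5, bit6=1)
  nb ..#.#: next=#  (t=1,i=3, bit5=1)
  nb ..#..: next=#  (t=0,i=10, bit4=1)
  nb ...##: next=.  (t=0,i=4, bit3=0)
  nb ...#.: next=.  (t=0,i=9, bit2=0)
  nb ....#: next=#  (t=0,i=3, bit1=1)
  nb .....: next=.  (t=0,i=1, bit0=0)
  bits 00110011101101100111011101110010 = 867596146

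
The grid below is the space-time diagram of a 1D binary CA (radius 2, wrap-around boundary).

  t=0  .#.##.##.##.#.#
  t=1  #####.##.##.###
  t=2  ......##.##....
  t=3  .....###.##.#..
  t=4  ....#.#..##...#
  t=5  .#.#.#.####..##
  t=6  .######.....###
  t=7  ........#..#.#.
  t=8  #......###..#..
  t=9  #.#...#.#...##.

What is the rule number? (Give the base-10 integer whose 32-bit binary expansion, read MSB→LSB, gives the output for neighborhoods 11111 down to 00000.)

6913628

  nb #####: next=.  (t=1,i=0, bit31=0)
  nb ####.: next=.  (t=1,i=3, bit30=0)
  nb ###.#: next=.  (t=1,i=4, bit29=0)
  nb ###..: next=.  (t=5,i=10, bit28=0)
  nb ##.##: next=.  (t=0,i=5, bit27=0)
  nb ##.#.: next=.  (t=0,i=11, bit26=0)
  nb ##..#: next=.  (t=5,i=11, bit25=0)
  nb ##...: next=.  (t=2,i=11, bit24=0)
  nb #.###: next=.  (t=1,i=12, bit23=0)
  nb #.##.: next=#  (t=0,i=3, bit22=1)
  nb #.#.#: next=#  (t=0,i=1, bit21=1)
  nb #.#..: next=.  (t=3,i=12, bit20=0)
  nb #..##: next=#  (t=4,i=8, bit19=1)
  nb #..#.: next=.  (t=7,i=10, bit18=0)
  nb #...#: next=.  (t=4,i=12, bit17=0)
  nb #....: next=#  (t=2,i=12, bit16=1)
  nb .####: next=.  (t=1,i=13, bit15=0)
  nb .###.: next=#  (t=3,i=6, bit14=1)
  nb .##.#: next=#  (t=0,i=4, bit13=1)
  nb .##..: next=#  (t=2,i=10, bit12=1)
  nb .#.##: next=#  (t=0,i=2, bit11=1)
  nb .#.#.: next=#  (t=0,i=0, bit10=1)
  nb .#..#: next=#  (t=4,i=7, bit9=1)
  nb .#...: next=.  (t=3,i=13, bit8=0)
  nb ..###: next=.  (t=3,i=5, bit7=0)
  nb ..##.: next=#  (t=2,i=6, bit6=1)
  nb ..#.#: next=.  (t=4,i=4, bit5=0)
  nb ..#..: next=#  (t=4,i=14, bit4=1)
  nb ...##: next=#  (t=2,i=5, bit3=1)
  nb ...#.: next=#  (t=4,i=3, bit2=1)
  nb ....#: next=.  (t=2,i=4, bit1=0)
  nb .....: next=.  (t=2,i=0, bit0=0)
  bits 00000000011010010111111001011100 = 6913628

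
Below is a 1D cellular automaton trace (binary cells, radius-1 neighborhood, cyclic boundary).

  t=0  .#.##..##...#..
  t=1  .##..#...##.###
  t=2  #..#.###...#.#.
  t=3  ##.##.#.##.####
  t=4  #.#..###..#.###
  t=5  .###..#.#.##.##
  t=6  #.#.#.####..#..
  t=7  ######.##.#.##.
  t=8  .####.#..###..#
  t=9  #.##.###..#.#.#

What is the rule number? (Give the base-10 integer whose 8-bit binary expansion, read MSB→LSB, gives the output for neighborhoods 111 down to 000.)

181

  ###|#  b7=1 t=1,i=13
  ##.|.  b6=0 t=0,i=4
  #.#|#  b5=1 t=0,i=2
  #..|#  b4=1 t=0,i=5
  .##|.  b3=0 t=0,i=3
  .#.|#  b2=1 t=0,i=1
  ..#|.  b1=0 t=0,i=0
  ...|#  b0=1 t=0,i=10
  bits 10110101 = 181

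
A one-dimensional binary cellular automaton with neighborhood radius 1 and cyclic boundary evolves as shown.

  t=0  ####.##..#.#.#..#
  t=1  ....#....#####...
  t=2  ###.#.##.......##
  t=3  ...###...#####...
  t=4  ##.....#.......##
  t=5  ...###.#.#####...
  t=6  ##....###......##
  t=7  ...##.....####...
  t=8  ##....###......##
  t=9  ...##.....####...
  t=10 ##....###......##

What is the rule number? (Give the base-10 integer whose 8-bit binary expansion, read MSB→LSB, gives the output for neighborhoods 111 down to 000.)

  ### -> .   bit 7 = 0  t=0,i=0
  ##. -> .   bit 6 = 0  t=0,i=3
  #.# -> #   bit 5 = 1  t=0,i=4
  #.. -> .   bit 4 = 0  t=0,i=7
  .## -> .   bit 3 = 0  t=0,i=5
  .#. -> #   bit 2 = 1  t=0,i=9
  ..# -> .   bit 1 = 0  t=0,i=8
  ... -> #   bit 0 = 1  t=1,i=0
  bits 00100101 = 37

37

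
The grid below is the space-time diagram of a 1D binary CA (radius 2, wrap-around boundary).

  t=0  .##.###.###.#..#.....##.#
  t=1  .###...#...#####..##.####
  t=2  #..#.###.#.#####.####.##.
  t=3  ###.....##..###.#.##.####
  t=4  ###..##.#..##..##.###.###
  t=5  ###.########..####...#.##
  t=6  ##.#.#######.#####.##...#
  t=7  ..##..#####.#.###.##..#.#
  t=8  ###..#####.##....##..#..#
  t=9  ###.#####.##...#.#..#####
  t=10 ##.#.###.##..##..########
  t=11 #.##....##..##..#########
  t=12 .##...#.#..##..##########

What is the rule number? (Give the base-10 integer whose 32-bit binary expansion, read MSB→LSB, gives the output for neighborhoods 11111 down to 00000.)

  nb #####: next=#  (t=1,i=13, bit31=1)
  nb ####.: next=#  (t=1,i=14, bit30=1)
  nb ###.#: next=.  (t=0,i=6, bit29=0)
  nb ###..: next=#  (t=1,i=3, bit28=1)
  nb ##.##: next=#  (t=0,i=3, bit27=1)
  nb ##.#.: next=#  (t=0,i=11, bit26=1)
  nb ##..#: next=.  (t=1,i=16, bit25=0)
  nb ##...: next=.  (t=1,i=4, bit24=0)
  nb #.###: next=.  (t=0,i=4, bit23=0)
  nb #.##.: next=#  (t=0,i=1, bit22=1)
  nb #.#.#: next=#  (t=0,i=24, bit21=1)
  nb #.#..: next=#  (t=0,i=12, bit20=1)
  nb #..##: next=#  (t=1,i=17, bit19=1)
  nb #..#.: next=#  (t=0,i=14, bit18=1)
  nb #...#: next=#  (t=1,i=5, bit17=1)
  nb #....: next=.  (t=0,i=17, bit16=0)
  nb .####: next=#  (t=1,i=12, bit15=1)
  nb .###.: next=.  (t=0,i=5, bit14=0)
  nb .##.#: next=#  (t=0,i=2, bit13=1)
  nb .##..: next=.  (t=3,i=9, bit12=0)
  nb .#.##: next=.  (t=0,i=0, bit11=0)
  nb .#.#.: next=.  (t=7,i=23, bit10=0)
  nb .#..#: next=#  (t=0,i=13, bit9=1)
  nb .#...: next=.  (t=0,i=16, bit8=0)
  nb ..###: next=#  (t=1,i=11, bit7=1)
  nb ..##.: next=#  (t=0,i=21, bit6=1)
  nb ..#.#: next=.  (t=2,i=3, bit5=0)
  nb ..#..: next=#  (t=0,i=15, bit4=1)
  nb ...##: next=.  (t=0,i=20, bit3=0)
  nb ...#.: next=#  (t=1,i=6, bit2=1)
  nb ....#: next=#  (t=0,i=19, bit1=1)
  nb .....: next=#  (t=0,i=18, bit0=1)
  bits 11011100011111101010001011010111 = 3699286743

3699286743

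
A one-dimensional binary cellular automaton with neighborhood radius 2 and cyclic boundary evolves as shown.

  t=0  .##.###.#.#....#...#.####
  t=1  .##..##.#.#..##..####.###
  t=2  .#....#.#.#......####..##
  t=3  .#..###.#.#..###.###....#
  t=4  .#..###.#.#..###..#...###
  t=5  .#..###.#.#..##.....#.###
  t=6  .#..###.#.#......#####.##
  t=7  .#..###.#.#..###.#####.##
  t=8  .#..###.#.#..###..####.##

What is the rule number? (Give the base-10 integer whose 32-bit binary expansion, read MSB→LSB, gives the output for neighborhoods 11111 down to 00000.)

3765627047

  ##### -> #   bit 31 = 1  t=6,i=19
  ####. -> #   bit 30 = 1  t=0,i=23
  ###.# -> #   bit 29 = 1  t=0,i=6
  ###.. -> .   bit 28 = 0  t=2,i=20
  ##.## -> .   bit 27 = 0  t=0,i=0
  ##.#. -> .   bit 26 = 0  t=0,i=7
  ##..# -> .   bit 25 = 0  t=1,i=3
  ##... -> .   bit 24 = 0  t=3,i=20
  #.### -> .   bit 23 = 0  t=0,i=4
  #.##. -> #   bit 22 = 1  t=0,i=1
  #.#.# -> #   bit 21 = 1  t=0,i=8
  #.#.. -> #   bit 20 = 1  t=0,i=10
  #..## -> .   bit 19 = 0  t=1,i=4
  #..#. -> .   bit 18 = 0  t=4,i=17
  #...# -> #   bit 17 = 1  t=0,i=17
  #.... -> .   bit 16 = 0  t=0,i=12
  .#### -> #   bit 15 = 1  t=0,i=22
  .###. -> #   bit 14 = 1  t=0,i=5
  .##.# -> #   bit 13 = 1  t=0,i=2
  .##.. -> .   bit 12 = 0  t=1,i=2
  .#.## -> #   bit 11 = 1  t=0,i=20
  .#.#. -> .   bit 10 = 0  t=0,i=9
  .#..# -> .   bit 9 = 0  t=1,i=11
  .#... -> .   bit 8 = 0  t=0,i=11
  ..### -> #   bit 7 = 1  t=1,i=17
  ..##. -> .   bit 6 = 0  t=1,i=5
  ..#.# -> #   bit 5 = 1  t=0,i=19
  ..#.. -> .   bit 4 = 0  t=0,i=15
  ...## -> .   bit 3 = 0  t=2,i=16
  ...#. -> #   bit 2 = 1  t=0,i=14
  ....# -> #   bit 1 = 1  t=0,i=13
  ..... -> #   bit 0 = 1  t=2,i=13
  bits 11100000011100101110100010100111 = 3765627047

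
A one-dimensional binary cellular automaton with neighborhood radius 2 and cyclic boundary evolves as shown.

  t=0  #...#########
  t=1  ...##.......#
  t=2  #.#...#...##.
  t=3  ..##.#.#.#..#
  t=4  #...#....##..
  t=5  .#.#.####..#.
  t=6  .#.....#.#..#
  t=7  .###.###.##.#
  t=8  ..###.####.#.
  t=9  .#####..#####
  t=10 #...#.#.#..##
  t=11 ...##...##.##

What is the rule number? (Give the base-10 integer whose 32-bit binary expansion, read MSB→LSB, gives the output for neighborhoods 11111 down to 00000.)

  [31] ##### => .  t=0,i=6
  [30] ####. => #  t=0,i=12
  [29] ###.# => #  t=7,i=3
  [28] ###.. => .  t=0,i=0
  [27] ##.## => #  t=7,i=4
  [26] ##.#. => #  t=2,i=12
  [25] ##..# => #  t=4,i=11
  [24] ##... => .  t=0,i=1
  [23] #.### => .  t=5,i=5
  [22] #.##. => #  t=7,i=9
  [21] #.#.# => .  t=2,i=0
  [20] #.#.. => #  t=2,i=2
  [19] #..## => .  t=3,i=1
  [18] #..#. => .  t=3,i=11
  [17] #...# => .  t=0,i=2
  [16] #.... => #  t=1,i=6
  [15] .#### => .  t=0,i=5
  [14] .###. => #  t=7,i=2
  [13] .##.# => .  t=2,i=11
  [12] .##.. => .  t=1,i=4
  [11] .#.## => .  t=5,i=4
  [10] .#.#. => .  t=2,i=1
  [9] .#..# => #  t=3,i=0
  [8] .#... => #  t=1,i=0
  [7] ..### => #  t=0,i=4
  [6] ..##. => .  t=1,i=3
  [5] ..#.# => #  t=5,i=1
  [4] ..#.. => .  t=1,i=12
  [3] ...## => #  t=0,i=3
  [2] ...#. => #  t=1,i=11
  [1] ....# => #  t=1,i=10
  [0] ..... => .  t=1,i=7
  bits 01101110010100010100001110101110 = 1850819502

1850819502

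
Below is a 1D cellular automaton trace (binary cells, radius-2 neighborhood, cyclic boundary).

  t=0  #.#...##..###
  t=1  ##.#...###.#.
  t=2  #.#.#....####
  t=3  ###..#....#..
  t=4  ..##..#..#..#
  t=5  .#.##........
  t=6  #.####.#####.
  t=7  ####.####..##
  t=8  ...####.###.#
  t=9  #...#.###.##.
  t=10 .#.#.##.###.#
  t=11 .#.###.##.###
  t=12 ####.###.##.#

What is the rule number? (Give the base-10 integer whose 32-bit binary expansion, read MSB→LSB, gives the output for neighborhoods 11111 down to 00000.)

  ##### -> .   bit 31 = 0  t=2,i=11
  ####. -> .   bit 30 = 0  t=0,i=12
  ###.# -> #   bit 29 = 1  t=0,i=0
  ###.. -> #   bit 28 = 1  t=3,i=2
  ##.## -> #   bit 27 = 1  t=6,i=6
  ##.#. -> #   bit 26 = 1  t=0,i=1
  ##..# -> #   bit 25 = 1  t=0,i=8
  ##... -> #   bit 24 = 1  t=5,i=5
  #.### -> #   bit 23 = 1  t=6,i=2
  #.##. -> #   bit 22 = 1  t=1,i=0
  #.#.# -> #   bit 21 = 1  t=1,i=11
  #.#.. -> .   bit 20 = 0  t=0,i=2
  #..## -> #   bit 19 = 1  t=0,i=9
  #..#. -> .   bit 18 = 0  t=3,i=4
  #...# -> .   bit 17 = 0  t=0,i=4
  #.... -> .   bit 16 = 0  t=2,i=6
  .#### -> #   bit 15 = 1  t=0,i=11
  .###. -> .   bit 14 = 0  t=1,i=8
  .##.# -> .   bit 13 = 0  t=1,i=1
  .##.. -> #   bit 12 = 1  t=0,i=7
  .#.## -> #   bit 11 = 1  t=1,i=12
  .#.#. -> .   bit 10 = 0  t=2,i=3
  .#..# -> .   bit 9 = 0  t=3,i=11
  .#... -> #   bit 8 = 1  t=0,i=3
  ..### -> .   bit 7 = 0  t=0,i=10
  ..##. -> .   bit 6 = 0  t=0,i=6
  ..#.# -> .   bit 5 = 0  t=5,i=1
  ..#.. -> .   bit 4 = 0  t=3,i=5
  ...## -> .   bit 3 = 0  t=0,i=5
  ...#. -> #   bit 2 = 1  t=3,i=9
  ....# -> .   bit 1 = 0  t=2,i=7
  ..... -> #   bit 0 = 1  t=5,i=7
  bits 00111111111010001001100100000101 = 1072208133

1072208133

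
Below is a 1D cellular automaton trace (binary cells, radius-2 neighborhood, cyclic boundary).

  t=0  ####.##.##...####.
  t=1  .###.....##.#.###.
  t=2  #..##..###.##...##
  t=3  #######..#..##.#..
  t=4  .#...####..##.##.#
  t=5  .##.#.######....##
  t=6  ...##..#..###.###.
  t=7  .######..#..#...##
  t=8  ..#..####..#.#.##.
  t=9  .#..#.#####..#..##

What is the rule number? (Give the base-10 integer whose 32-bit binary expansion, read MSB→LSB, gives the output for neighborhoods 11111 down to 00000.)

  ##### -> .   bit 31 = 0  t=3,i=2
  ####. -> #   bit 30 = 1  t=0,i=2
  ###.# -> #   bit 29 = 1  t=0,i=3
  ###.. -> #   bit 28 = 1  t=1,i=3
  ##.## -> .   bit 27 = 0  t=0,i=4
  ##.#. -> #   bit 26 = 1  t=1,i=11
  ##..# -> #   bit 25 = 1  t=1,i=17
  ##... -> #   bit 24 = 1  t=0,i=10
  #.### -> .   bit 23 = 0  t=0,i=0
  #.##. -> .   bit 22 = 0  t=0,i=5
  #.#.# -> #   bit 21 = 1  t=1,i=12
  #.#.. -> #   bit 20 = 1  t=3,i=15
  #..## -> #   bit 19 = 1  t=1,i=0
  #..#. -> #   bit 18 = 1  t=3,i=8
  #...# -> .   bit 17 = 0  t=0,i=11
  #.... -> .   bit 16 = 0  t=1,i=5
  .#### -> #   bit 15 = 1  t=0,i=1
  .###. -> .   bit 14 = 0  t=1,i=2
  .##.# -> .   bit 13 = 0  t=0,i=6
  .##.. -> #   bit 12 = 1  t=0,i=9
  .#.## -> .   bit 11 = 0  t=1,i=13
  .#.#. -> .   bit 10 = 0  t=4,i=0
  .#..# -> .   bit 9 = 0  t=3,i=10
  .#... -> #   bit 8 = 1  t=4,i=2
  ..### -> .   bit 7 = 0  t=0,i=13
  ..##. -> #   bit 6 = 1  t=1,i=9
  ..#.# -> .   bit 5 = 0  t=8,i=11
  ..#.. -> .   bit 4 = 0  t=3,i=9
  ...## -> #   bit 3 = 1  t=0,i=12
  ...#. -> #   bit 2 = 1  t=8,i=1
  ....# -> #   bit 1 = 1  t=1,i=7
  ..... -> .   bit 0 = 0  t=1,i=6
  bits 01110111001111001001000101001110 = 2000458062

2000458062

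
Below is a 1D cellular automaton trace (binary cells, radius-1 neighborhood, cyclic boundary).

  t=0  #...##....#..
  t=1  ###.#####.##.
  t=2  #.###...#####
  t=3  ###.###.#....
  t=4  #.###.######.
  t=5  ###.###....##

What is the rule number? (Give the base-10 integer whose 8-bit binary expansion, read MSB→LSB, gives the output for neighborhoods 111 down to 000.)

  ### -> .   bit 7 = 0  t=1,i=1
  ##. -> #   bit 6 = 1  t=0,i=5
  #.# -> #   bit 5 = 1  t=1,i=3
  #.. -> #   bit 4 = 1  t=0,i=1
  .## -> #   bit 3 = 1  t=0,i=4
  .#. -> #   bit 2 = 1  t=0,i=0
  ..# -> .   bit 1 = 0  t=0,i=3
  ... -> #   bit 0 = 1  t=0,i=2
  bits 01111101 = 125

125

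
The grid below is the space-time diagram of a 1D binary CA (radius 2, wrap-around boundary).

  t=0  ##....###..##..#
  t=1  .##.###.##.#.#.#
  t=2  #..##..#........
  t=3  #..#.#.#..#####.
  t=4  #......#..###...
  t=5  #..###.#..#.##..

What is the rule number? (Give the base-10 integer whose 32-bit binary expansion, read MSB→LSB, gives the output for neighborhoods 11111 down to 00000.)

2609940699

  nb #####: next=#  (t=3,i=12, bit31=1)
  nb ####.: next=.  (t=3,i=13, bit30=0)
  nb ###.#: next=.  (t=1,i=6, bit29=0)
  nb ###..: next=#  (t=0,i=1, bit28=1)
  nb ##.##: next=#  (t=1,i=3, bit27=1)
  nb ##.#.: next=.  (t=1,i=10, bit26=0)
  nb ##..#: next=#  (t=0,i=9, bit25=1)
  nb ##...: next=#  (t=0,i=2, bit24=1)
  nb #.###: next=#  (t=1,i=4, bit23=1)
  nb #.##.: next=.  (t=1,i=1, bit22=0)
  nb #.#.#: next=.  (t=1,i=11, bit21=0)
  nb #.#..: next=#  (t=3,i=0, bit20=1)
  nb #..##: next=.  (t=0,i=10, bit19=0)
  nb #..#.: next=.  (t=2,i=6, bit18=0)
  nb #...#: next=.  (t=4,i=14, bit17=0)
  nb #....: next=.  (t=0,i=3, bit16=0)
  nb .####: next=#  (t=3,i=11, bit15=1)
  nb .###.: next=.  (t=0,i=0, bit14=0)
  nb .##.#: next=.  (t=1,i=2, bit13=0)
  nb .##..: next=.  (t=0,i=12, bit12=0)
  nb .#.##: next=#  (t=1,i=0, bit11=1)
  nb .#.#.: next=.  (t=1,i=12, bit10=0)
  nb .#..#: next=.  (t=2,i=1, bit9=0)
  nb .#...: next=.  (t=2,i=8, bit8=0)
  nb ..###: next=#  (t=0,i=6, bit7=1)
  nb ..##.: next=#  (t=0,i=11, bit6=1)
  nb ..#.#: next=.  (t=3,i=3, bit5=0)
  nb ..#..: next=#  (t=2,i=0, bit4=1)
  nb ...##: next=#  (t=0,i=5, bit3=1)
  nb ...#.: next=.  (t=2,i=15, bit2=0)
  nb ....#: next=#  (t=0,i=4, bit1=1)
  nb .....: next=#  (t=2,i=10, bit0=1)
  bits 10011011100100001000100011011011 = 2609940699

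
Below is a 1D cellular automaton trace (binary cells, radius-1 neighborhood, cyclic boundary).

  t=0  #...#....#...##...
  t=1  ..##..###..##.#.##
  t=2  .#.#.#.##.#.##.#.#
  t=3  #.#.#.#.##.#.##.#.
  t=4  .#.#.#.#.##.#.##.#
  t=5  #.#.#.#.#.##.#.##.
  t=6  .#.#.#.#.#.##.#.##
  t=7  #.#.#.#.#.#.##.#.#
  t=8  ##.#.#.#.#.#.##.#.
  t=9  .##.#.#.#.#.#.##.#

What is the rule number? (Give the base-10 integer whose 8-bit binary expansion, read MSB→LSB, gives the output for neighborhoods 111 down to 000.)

  nb ###: next=#  (t=1,i=7, bit7=1)
  nb ##.: next=#  (t=0,i=14, bit6=1)
  nb #.#: next=#  (t=1,i=13, bit5=1)
  nb #..: next=.  (t=0,i=1, bit4=0)
  nb .##: next=.  (t=0,i=13, bit3=0)
  nb .#.: next=.  (t=0,i=0, bit2=0)
  nb ..#: next=#  (t=0,i=3, bit1=1)
  nb ...: next=#  (t=0,i=2, bit0=1)
  bits 11100011 = 227

227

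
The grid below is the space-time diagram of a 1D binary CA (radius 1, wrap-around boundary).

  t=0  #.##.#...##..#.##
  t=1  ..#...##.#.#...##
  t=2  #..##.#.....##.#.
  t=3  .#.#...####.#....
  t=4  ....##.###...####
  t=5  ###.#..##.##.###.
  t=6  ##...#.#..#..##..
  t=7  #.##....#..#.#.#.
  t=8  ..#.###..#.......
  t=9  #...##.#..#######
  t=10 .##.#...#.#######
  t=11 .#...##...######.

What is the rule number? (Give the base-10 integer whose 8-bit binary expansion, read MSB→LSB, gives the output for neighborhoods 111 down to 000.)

153

  ###|#  b7=1 t=0,i=16
  ##.|.  b6=0 t=0,i=0
  #.#|.  b5=0 t=0,i=1
  #..|#  b4=1 t=0,i=6
  .##|#  b3=1 t=0,i=2
  .#.|.  b2=0 t=0,i=5
  ..#|.  b1=0 t=0,i=8
  ...|#  b0=1 t=0,i=7
  bits 10011001 = 153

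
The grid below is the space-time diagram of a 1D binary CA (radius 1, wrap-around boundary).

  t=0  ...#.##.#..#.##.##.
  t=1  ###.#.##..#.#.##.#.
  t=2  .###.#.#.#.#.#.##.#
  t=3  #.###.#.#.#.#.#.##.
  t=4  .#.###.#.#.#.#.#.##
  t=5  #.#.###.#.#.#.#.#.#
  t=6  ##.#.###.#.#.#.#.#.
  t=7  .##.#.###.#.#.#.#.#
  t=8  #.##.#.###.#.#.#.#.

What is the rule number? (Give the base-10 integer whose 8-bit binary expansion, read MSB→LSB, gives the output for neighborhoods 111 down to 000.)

227

  nb ###: next=#  (t=1,i=1, bit7=1)
  nb ##.: next=#  (t=0,i=6, bit6=1)
  nb #.#: next=#  (t=0,i=4, bit5=1)
  nb #..: next=.  (t=0,i=9, bit4=0)
  nb .##: next=.  (t=0,i=5, bit3=0)
  nb .#.: next=.  (t=0,i=3, bit2=0)
  nb ..#: next=#  (t=0,i=2, bit1=1)
  nb ...: next=#  (t=0,i=0, bit0=1)
  bits 11100011 = 227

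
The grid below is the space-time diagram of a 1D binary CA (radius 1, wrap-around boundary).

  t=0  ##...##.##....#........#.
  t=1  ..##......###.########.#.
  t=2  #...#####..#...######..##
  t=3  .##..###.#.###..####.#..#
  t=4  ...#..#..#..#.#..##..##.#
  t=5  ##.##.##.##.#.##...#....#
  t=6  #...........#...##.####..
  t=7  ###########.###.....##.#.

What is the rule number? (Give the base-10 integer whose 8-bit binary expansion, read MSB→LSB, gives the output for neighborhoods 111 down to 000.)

  ###|#  b7=1 t=1,i=11
  ##.|.  b6=0 t=0,i=1
  #.#|.  b5=0 t=0,i=7
  #..|#  b4=1 t=0,i=2
  .##|.  b3=0 t=0,i=0
  .#.|#  b2=1 t=0,i=14
  ..#|.  b1=0 t=0,i=4
  ...|#  b0=1 t=0,i=3
  bits 10010101 = 149

149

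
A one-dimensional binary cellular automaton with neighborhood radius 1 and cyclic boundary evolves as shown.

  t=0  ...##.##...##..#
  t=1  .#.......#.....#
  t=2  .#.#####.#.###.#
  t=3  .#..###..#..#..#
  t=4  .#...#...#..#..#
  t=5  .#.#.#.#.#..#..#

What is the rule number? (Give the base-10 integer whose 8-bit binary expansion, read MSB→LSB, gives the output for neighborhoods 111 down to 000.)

  nb ###: next=#  (t=2,i=4, bit7=1)
  nb ##.: next=.  (t=0,i=4, bit6=0)
  nb #.#: next=.  (t=0,i=5, bit5=0)
  nb #..: next=.  (t=0,i=0, bit4=0)
  nb .##: next=.  (t=0,i=3, bit3=0)
  nb .#.: next=#  (t=0,i=15, bit2=1)
  nb ..#: next=.  (t=0,i=2, bit1=0)
  nb ...: next=#  (t=0,i=1, bit0=1)
  bits 10000101 = 133

133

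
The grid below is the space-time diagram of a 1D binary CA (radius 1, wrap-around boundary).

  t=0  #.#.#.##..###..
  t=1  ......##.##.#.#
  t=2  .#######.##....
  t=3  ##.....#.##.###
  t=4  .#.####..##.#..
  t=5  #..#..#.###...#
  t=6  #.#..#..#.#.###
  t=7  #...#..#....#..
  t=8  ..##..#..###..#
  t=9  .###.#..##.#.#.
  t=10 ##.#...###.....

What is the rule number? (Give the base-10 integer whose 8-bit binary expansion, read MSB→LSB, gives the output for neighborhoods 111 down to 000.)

75

  nb ###: next=.  (t=0,i=11, bit7=0)
  nb ##.: next=#  (t=0,i=7, bit6=1)
  nb #.#: next=.  (t=0,i=1, bit5=0)
  nb #..: next=.  (t=0,i=8, bit4=0)
  nb .##: next=#  (t=0,i=6, bit3=1)
  nb .#.: next=.  (t=0,i=0, bit2=0)
  nb ..#: next=#  (t=0,i=9, bit1=1)
  nb ...: next=#  (t=1,i=1, bit0=1)
  bits 01001011 = 75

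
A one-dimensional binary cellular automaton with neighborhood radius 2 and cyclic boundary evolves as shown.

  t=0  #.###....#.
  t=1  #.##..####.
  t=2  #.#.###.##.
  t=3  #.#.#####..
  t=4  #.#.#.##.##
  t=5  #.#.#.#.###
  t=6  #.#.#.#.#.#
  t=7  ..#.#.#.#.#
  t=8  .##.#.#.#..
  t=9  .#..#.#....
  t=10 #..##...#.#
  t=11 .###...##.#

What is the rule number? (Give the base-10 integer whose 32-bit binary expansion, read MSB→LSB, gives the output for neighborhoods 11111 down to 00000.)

  [31] ##### => #  t=3,i=6
  [30] ####. => #  t=1,i=8
  [29] ###.# => #  t=1,i=9
  [28] ###.. => .  t=0,i=4
  [27] ##.## => #  t=2,i=7
  [26] ##.#. => .  t=1,i=10
  [25] ##..# => #  t=1,i=4
  [24] ##... => .  t=0,i=5
  [23] #.### => #  t=0,i=2
  [22] #.##. => #  t=1,i=2
  [21] #.#.# => #  t=0,i=0
  [20] #.#.. => .  t=7,i=10
  [19] #..## => #  t=1,i=5
  [18] #..#. => #  t=3,i=10
  [17] #...# => .  t=8,i=10
  [16] #.... => #  t=0,i=6
  [15] .#### => .  t=1,i=7
  [14] .###. => #  t=0,i=3
  [13] .##.# => .  t=2,i=9
  [12] .##.. => .  t=1,i=3
  [11] .#.## => .  t=0,i=1
  [10] .#.#. => .  t=0,i=10
  [9] .#..# => .  t=7,i=0
  [8] .#... => .  t=8,i=9
  [7] ..### => #  t=1,i=6
  [6] ..##. => #  t=8,i=1
  [5] ..#.# => #  t=0,i=9
  [4] ..#.. => .  t=9,i=1
  [3] ...## => .  t=8,i=0
  [2] ...#. => #  t=0,i=8
  [1] ....# => #  t=0,i=7
  [0] ..... => .  t=9,i=9
  bits 11101010111011010100000011100110 = 3941417190

3941417190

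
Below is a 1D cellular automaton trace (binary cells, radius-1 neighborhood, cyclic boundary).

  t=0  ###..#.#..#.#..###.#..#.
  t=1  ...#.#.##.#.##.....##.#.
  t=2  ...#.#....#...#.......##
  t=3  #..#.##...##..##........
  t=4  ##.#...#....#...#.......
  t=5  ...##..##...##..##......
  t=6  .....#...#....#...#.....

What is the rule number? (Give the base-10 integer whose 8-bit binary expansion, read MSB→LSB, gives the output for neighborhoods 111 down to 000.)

  ###|.  b7=0 t=0,i=1
  ##.|.  b6=0 t=0,i=2
  #.#|.  b5=0 t=0,i=6
  #..|#  b4=1 t=0,i=3
  .##|.  b3=0 t=0,i=0
  .#.|#  b2=1 t=0,i=5
  ..#|.  b1=0 t=0,i=4
  ...|.  b0=0 t=1,i=0
  bits 00010100 = 20

20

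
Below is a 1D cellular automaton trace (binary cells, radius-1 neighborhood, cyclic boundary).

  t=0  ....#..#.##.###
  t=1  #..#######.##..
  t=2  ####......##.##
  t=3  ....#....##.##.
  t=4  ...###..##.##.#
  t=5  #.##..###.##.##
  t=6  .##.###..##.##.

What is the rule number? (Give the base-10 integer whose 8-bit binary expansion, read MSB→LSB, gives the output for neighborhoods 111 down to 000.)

  ###|.  b7=0 t=0,i=13
  ##.|.  b6=0 t=0,i=10
  #.#|#  b5=1 t=0,i=8
  #..|#  b4=1 t=0,i=0
  .##|#  b3=1 t=0,i=9
  .#.|#  b2=1 t=0,i=4
  ..#|#  b1=1 t=0,i=3
  ...|.  b0=0 t=0,i=1
  bits 00111110 = 62

62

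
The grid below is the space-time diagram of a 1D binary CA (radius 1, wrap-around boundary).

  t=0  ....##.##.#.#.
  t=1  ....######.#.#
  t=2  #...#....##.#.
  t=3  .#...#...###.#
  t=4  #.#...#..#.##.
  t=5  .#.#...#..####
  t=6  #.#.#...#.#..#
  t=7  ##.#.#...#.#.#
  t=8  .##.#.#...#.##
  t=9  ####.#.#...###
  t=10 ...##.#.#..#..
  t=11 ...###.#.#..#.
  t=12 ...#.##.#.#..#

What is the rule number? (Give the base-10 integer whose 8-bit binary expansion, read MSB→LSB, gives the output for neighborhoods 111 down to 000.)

120

  ###|.  b7=0 t=1,i=5
  ##.|#  b6=1 t=0,i=5
  #.#|#  b5=1 t=0,i=6
  #..|#  b4=1 t=0,i=13
  .##|#  b3=1 t=0,i=4
  .#.|.  b2=0 t=0,i=10
  ..#|.  b1=0 t=0,i=3
  ...|.  b0=0 t=0,i=0
  bits 01111000 = 120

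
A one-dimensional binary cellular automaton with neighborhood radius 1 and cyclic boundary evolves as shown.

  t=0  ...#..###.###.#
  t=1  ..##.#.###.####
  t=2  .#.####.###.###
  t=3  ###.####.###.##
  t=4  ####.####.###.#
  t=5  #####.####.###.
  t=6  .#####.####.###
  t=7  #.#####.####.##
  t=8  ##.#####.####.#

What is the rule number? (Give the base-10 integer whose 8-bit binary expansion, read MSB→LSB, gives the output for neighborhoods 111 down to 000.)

  ###|#  b7=1 t=0,i=7
  ##.|#  b6=1 t=0,i=8
  #.#|#  b5=1 t=0,i=9
  #..|.  b4=0 t=0,i=0
  .##|.  b3=0 t=0,i=6
  .#.|#  b2=1 t=0,i=3
  ..#|#  b1=1 t=0,i=2
  ...|.  b0=0 t=0,i=1
  bits 11100110 = 230

230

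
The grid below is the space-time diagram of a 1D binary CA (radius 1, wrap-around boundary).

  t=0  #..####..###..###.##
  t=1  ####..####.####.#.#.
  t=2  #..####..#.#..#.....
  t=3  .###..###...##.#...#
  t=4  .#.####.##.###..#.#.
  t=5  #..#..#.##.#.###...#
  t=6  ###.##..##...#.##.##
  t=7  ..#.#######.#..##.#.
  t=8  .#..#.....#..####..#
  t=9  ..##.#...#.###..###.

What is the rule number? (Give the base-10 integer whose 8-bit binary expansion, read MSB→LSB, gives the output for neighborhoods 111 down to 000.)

90

  nb ###: next=.  (t=0,i=4, bit7=0)
  nb ##.: next=#  (t=0,i=0, bit6=1)
  nb #.#: next=.  (t=0,i=17, bit5=0)
  nb #..: next=#  (t=0,i=1, bit4=1)
  nb .##: next=#  (t=0,i=3, bit3=1)
  nb .#.: next=.  (t=1,i=16, bit2=0)
  nb ..#: next=#  (t=0,i=2, bit1=1)
  nb ...: next=.  (t=2,i=16, bit0=0)
  bits 01011010 = 90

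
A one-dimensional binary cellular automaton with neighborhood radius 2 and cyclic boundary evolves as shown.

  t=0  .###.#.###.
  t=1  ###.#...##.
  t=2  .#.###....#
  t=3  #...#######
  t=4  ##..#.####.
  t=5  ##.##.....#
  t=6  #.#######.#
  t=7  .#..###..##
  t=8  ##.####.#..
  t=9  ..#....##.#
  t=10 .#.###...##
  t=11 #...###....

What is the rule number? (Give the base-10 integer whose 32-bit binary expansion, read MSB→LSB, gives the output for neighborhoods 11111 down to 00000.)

2640139687

  nb #####: next=#  (t=3,i=6, bit31=1)
  nb ####.: next=.  (t=3,i=10, bit30=0)
  nb ###.#: next=.  (t=0,i=3, bit29=0)
  nb ###..: next=#  (t=0,i=9, bit28=1)
  nb ##.##: next=#  (t=1,i=10, bit27=1)
  nb ##.#.: next=#  (t=0,i=4, bit26=1)
  nb ##..#: next=.  (t=0,i=10, bit25=0)
  nb ##...: next=#  (t=2,i=6, bit24=1)
  nb #.###: next=.  (t=0,i=7, bit23=0)
  nb #.##.: next=#  (t=4,i=0, bit22=1)
  nb #.#.#: next=.  (t=0,i=5, bit21=0)
  nb #.#..: next=#  (t=1,i=4, bit20=1)
  nb #..##: next=#  (t=0,i=0, bit19=1)
  nb #..#.: next=#  (t=4,i=3, bit18=1)
  nb #...#: next=.  (t=1,i=6, bit17=0)
  nb #....: next=#  (t=2,i=7, bit16=1)
  nb .####: next=.  (t=3,i=5, bit15=0)
  nb .###.: next=#  (t=0,i=2, bit14=1)
  nb .##.#: next=.  (t=1,i=9, bit13=0)
  nb .##..: next=#  (t=4,i=1, bit12=1)
  nb .#.##: next=.  (t=0,i=6, bit11=0)
  nb .#.#.: next=#  (t=2,i=0, bit10=1)
  nb .#..#: next=.  (t=7,i=2, bit9=0)
  nb .#...: next=#  (t=1,i=5, bit8=1)
  nb ..###: next=#  (t=0,i=1, bit7=1)
  nb ..##.: next=.  (t=1,i=8, bit6=0)
  nb ..#.#: next=#  (t=2,i=10, bit5=1)
  nb ..#..: next=.  (t=9,i=2, bit4=0)
  nb ...##: next=.  (t=1,i=7, bit3=0)
  nb ...#.: next=#  (t=2,i=9, bit2=1)
  nb ....#: next=#  (t=2,i=8, bit1=1)
  nb .....: next=#  (t=5,i=7, bit0=1)
  bits 10011101010111010101010110100111 = 2640139687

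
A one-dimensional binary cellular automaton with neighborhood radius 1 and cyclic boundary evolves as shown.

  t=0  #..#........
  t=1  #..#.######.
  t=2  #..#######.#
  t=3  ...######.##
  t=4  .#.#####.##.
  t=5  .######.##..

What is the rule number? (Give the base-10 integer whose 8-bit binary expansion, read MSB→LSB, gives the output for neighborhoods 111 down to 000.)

  [7] ### => #  t=1,i=6
  [6] ##. => .  t=1,i=10
  [5] #.# => #  t=1,i=4
  [4] #.. => .  t=0,i=1
  [3] .## => #  t=1,i=5
  [2] .#. => #  t=0,i=0
  [1] ..# => .  t=0,i=2
  [0] ... => #  t=0,i=5
  bits 10101101 = 173

173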